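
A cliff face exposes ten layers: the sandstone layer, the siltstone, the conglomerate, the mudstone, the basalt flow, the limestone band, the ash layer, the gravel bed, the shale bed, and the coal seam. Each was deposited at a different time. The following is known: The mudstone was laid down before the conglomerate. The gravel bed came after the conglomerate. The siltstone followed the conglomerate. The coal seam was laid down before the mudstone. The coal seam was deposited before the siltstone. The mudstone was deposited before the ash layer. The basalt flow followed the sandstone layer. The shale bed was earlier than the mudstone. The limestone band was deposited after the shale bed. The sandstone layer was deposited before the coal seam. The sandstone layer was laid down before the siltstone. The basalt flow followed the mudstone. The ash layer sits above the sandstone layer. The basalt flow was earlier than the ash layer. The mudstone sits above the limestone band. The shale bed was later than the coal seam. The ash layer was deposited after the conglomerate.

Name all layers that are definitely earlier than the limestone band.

Directly stated before the limestone band: the shale bed.
The coal seam reaches the limestone band via the coal seam → the shale bed → the limestone band.
The sandstone layer reaches the limestone band via the sandstone layer → the coal seam → the shale bed → the limestone band.
No chain forces the basalt flow (or any of the others) ahead of the limestone band.

the coal seam, the sandstone layer, the shale bed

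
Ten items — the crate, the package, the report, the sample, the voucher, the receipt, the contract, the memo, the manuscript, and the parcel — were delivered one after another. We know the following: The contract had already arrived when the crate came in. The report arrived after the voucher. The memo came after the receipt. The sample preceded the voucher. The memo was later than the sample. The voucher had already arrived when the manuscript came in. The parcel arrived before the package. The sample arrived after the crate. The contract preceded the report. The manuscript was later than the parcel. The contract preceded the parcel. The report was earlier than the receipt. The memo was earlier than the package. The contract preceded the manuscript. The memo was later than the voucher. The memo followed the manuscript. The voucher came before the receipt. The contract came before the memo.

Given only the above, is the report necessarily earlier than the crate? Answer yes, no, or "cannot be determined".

no

Tracing the constraints gives the crate → the sample → the voucher → the report, so the crate must come before the report.
That means the report cannot be before the crate.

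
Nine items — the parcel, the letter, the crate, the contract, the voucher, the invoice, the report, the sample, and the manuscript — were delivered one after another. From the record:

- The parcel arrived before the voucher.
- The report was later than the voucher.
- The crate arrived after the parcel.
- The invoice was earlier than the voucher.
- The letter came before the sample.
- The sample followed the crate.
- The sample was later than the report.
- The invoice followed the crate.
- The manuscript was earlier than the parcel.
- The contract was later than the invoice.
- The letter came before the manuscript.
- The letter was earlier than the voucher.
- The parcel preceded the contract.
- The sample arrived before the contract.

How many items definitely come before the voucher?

Directly stated before the voucher: the invoice, the letter, and the parcel.
The crate reaches the voucher via the crate → the invoice → the voucher.
The manuscript reaches the voucher via the manuscript → the parcel → the voucher.
No chain forces the sample (or any of the others) ahead of the voucher.
That's the crate, the invoice, the letter, the manuscript, and the parcel — 5 in all.

5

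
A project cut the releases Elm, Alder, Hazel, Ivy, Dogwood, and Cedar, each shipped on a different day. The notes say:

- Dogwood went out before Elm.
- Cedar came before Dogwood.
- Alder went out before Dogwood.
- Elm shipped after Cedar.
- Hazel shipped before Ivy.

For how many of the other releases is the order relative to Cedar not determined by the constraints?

Forced after Cedar: Dogwood and Elm.
That leaves Alder, Hazel, and Ivy with no forced order relative to Cedar — 3.

3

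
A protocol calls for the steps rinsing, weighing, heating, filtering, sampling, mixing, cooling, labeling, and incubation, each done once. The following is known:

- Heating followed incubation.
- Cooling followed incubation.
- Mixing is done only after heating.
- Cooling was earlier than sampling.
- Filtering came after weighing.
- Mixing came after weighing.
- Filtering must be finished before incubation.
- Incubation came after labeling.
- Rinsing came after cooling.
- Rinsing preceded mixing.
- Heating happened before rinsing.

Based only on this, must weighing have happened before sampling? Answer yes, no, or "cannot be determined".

Chain the constraints: weighing → filtering → incubation → cooling → sampling. Each link is directly stated, so weighing comes before sampling.

yes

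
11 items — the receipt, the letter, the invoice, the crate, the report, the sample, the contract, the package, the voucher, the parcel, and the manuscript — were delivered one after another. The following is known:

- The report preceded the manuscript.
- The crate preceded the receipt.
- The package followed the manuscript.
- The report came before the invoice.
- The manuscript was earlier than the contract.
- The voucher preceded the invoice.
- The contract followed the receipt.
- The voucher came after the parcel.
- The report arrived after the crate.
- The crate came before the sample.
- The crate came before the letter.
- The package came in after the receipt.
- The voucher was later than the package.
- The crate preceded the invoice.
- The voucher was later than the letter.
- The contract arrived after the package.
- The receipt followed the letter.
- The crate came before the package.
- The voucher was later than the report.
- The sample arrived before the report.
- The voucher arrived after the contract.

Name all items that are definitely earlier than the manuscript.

Directly stated before the manuscript: the report.
The crate reaches the manuscript via the crate → the report → the manuscript.
The sample reaches the manuscript via the sample → the report → the manuscript.
No chain forces the invoice (or any of the others) ahead of the manuscript.

the crate, the report, the sample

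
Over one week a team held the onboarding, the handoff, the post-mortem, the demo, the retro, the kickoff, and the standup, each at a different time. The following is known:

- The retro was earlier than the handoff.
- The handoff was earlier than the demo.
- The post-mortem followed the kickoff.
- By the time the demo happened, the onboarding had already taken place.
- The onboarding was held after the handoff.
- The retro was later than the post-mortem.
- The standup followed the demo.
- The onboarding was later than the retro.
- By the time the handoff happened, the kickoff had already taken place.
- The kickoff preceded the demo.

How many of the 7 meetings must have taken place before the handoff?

Directly stated before the handoff: the kickoff and the retro.
The post-mortem reaches the handoff via the post-mortem → the retro → the handoff.
That's the kickoff, the post-mortem, and the retro — 3 in all.

3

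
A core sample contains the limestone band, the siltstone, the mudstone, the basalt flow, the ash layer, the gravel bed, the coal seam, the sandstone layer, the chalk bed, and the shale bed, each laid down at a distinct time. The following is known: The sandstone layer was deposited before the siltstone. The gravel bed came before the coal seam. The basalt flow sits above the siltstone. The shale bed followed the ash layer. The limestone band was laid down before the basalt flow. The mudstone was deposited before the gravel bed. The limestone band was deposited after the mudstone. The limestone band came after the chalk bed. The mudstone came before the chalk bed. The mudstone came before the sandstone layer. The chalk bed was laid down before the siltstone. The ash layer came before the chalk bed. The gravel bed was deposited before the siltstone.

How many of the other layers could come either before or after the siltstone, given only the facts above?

3

Forced before the siltstone: the ash layer, the chalk bed, the gravel bed, the mudstone, and the sandstone layer; forced after the siltstone: the basalt flow.
That leaves the coal seam, the limestone band, and the shale bed with no forced order relative to the siltstone — 3.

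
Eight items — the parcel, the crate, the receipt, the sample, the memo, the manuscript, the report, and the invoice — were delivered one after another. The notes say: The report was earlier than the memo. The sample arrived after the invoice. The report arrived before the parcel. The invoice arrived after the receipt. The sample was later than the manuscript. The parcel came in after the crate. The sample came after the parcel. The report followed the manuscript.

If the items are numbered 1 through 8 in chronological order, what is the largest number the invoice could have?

7

The invoice must come before the sample — 1 item forced after it.
Everything else can be placed before the invoice in some valid order, so the invoice can sit as late as position 8 − 1 = 7.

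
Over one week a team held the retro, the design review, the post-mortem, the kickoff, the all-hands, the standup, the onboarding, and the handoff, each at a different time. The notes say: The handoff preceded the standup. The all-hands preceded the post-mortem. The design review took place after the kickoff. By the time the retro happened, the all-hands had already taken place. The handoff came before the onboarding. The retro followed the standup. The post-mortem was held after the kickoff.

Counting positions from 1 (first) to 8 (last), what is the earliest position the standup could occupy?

The handoff must come before the standup — 1 forced predecessor.
Nothing else is forced ahead of the standup, so its earliest slot is position 1 + 1 = 2.

2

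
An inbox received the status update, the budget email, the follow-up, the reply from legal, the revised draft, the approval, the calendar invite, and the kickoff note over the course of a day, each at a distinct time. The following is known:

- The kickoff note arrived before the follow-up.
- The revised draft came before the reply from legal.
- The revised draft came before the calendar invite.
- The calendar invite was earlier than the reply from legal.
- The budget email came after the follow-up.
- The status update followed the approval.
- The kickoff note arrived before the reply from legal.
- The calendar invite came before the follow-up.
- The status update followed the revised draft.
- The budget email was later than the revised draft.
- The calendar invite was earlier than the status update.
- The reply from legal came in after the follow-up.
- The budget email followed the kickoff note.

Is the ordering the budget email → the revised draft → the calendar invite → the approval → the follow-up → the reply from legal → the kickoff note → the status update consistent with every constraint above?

The constraints require the kickoff note before the budget email, but in the proposed sequence the budget email appears ahead of the kickoff note. That one violation is enough.

no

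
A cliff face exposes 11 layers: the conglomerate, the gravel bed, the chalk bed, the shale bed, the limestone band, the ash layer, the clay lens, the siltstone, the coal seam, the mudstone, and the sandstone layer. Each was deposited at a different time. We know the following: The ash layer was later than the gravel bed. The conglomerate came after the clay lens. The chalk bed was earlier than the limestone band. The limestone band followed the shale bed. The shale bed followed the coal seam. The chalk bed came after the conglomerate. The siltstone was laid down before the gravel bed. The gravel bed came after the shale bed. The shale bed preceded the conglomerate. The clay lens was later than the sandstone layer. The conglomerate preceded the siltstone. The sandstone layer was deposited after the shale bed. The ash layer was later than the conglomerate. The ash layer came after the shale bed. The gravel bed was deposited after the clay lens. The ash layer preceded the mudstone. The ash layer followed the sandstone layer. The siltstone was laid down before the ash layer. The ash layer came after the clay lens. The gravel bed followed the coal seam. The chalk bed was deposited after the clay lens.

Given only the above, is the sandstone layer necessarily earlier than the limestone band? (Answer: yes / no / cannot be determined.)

Chain the constraints: the sandstone layer → the clay lens → the chalk bed → the limestone band. Each link is directly stated, so the sandstone layer comes before the limestone band.

yes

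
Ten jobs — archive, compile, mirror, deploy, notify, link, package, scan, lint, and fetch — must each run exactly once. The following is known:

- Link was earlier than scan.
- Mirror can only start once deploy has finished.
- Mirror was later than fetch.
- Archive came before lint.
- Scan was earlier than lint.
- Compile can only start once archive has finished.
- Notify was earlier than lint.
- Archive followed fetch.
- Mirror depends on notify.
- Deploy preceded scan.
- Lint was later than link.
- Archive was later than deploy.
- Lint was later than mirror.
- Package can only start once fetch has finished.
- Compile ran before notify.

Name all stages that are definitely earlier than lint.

Directly stated before lint: archive, link, mirror, notify, and scan.
Compile reaches lint via compile → notify → lint.
Deploy reaches lint via deploy → archive → lint.
Fetch reaches lint via fetch → mirror → lint.
No chain forces package ahead of lint.

archive, compile, deploy, fetch, link, mirror, notify, scan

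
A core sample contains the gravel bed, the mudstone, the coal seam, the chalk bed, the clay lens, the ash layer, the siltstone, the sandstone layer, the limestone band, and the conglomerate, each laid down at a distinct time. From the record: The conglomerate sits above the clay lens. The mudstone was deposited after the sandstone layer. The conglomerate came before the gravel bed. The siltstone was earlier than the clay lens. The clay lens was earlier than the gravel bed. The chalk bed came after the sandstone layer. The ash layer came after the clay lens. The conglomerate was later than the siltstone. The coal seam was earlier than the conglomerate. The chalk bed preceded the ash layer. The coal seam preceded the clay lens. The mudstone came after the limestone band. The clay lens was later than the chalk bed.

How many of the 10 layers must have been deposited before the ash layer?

5

Directly stated before the ash layer: the chalk bed and the clay lens.
The coal seam reaches the ash layer via the coal seam → the clay lens → the ash layer.
The sandstone layer reaches the ash layer via the sandstone layer → the chalk bed → the ash layer.
The siltstone reaches the ash layer via the siltstone → the clay lens → the ash layer.
No chain forces the conglomerate (or any of the others) ahead of the ash layer.
That's the chalk bed, the clay lens, the coal seam, the sandstone layer, and the siltstone — 5 in all.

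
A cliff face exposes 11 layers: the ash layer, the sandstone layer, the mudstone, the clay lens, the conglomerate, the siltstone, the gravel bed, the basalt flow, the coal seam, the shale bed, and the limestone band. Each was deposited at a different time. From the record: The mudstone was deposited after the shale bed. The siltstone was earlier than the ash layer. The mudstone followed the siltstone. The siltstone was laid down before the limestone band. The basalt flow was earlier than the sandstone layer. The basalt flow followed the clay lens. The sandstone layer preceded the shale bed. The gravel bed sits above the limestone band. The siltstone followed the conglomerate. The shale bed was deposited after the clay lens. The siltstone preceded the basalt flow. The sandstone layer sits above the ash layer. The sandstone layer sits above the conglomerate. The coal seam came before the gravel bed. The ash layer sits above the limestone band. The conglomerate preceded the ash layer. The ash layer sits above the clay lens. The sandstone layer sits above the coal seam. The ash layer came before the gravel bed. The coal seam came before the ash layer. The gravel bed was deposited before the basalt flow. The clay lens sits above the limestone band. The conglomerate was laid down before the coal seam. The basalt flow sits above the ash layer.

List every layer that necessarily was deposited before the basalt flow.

Directly stated before the basalt flow: the ash layer, the clay lens, the gravel bed, and the siltstone.
The coal seam reaches the basalt flow via the coal seam → the gravel bed → the basalt flow.
The conglomerate reaches the basalt flow via the conglomerate → the siltstone → the basalt flow.
The limestone band reaches the basalt flow via the limestone band → the clay lens → the basalt flow.

the ash layer, the clay lens, the coal seam, the conglomerate, the gravel bed, the limestone band, the siltstone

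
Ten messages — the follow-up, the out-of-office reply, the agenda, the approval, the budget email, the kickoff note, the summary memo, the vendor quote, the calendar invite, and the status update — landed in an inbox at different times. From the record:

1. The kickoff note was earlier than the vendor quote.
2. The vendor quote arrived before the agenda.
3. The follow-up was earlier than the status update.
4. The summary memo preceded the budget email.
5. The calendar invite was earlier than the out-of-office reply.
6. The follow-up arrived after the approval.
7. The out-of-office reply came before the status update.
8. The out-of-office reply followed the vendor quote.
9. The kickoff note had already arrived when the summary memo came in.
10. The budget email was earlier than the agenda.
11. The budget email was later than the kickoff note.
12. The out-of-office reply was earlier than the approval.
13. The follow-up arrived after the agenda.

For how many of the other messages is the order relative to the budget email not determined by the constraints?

Forced before the budget email: the kickoff note and the summary memo; forced after the budget email: the agenda, the follow-up, and the status update.
That leaves the approval, the calendar invite, the out-of-office reply, and the vendor quote with no forced order relative to the budget email — 4.

4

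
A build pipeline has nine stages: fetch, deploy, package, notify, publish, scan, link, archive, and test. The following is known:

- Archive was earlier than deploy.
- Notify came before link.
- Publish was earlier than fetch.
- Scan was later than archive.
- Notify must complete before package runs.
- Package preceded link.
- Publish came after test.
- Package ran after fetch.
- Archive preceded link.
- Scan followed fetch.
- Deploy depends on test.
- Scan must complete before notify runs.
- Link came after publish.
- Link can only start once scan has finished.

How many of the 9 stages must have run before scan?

Directly stated before scan: archive and fetch.
Publish reaches scan via publish → fetch → scan.
Test reaches scan via test → publish → fetch → scan.
No chain forces notify (or any of the others) ahead of scan.
That's archive, fetch, publish, and test — 4 in all.

4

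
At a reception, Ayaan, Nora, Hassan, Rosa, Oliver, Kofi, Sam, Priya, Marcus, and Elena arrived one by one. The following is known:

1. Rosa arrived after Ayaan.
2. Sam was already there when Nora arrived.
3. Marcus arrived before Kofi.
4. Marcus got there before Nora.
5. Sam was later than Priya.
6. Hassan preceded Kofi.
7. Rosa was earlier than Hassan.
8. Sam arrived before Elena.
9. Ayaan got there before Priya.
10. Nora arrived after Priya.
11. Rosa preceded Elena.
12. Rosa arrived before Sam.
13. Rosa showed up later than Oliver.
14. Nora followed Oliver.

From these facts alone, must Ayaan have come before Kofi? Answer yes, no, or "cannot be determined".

yes

Chain the constraints: Ayaan → Rosa → Hassan → Kofi. Each link is directly stated, so Ayaan comes before Kofi.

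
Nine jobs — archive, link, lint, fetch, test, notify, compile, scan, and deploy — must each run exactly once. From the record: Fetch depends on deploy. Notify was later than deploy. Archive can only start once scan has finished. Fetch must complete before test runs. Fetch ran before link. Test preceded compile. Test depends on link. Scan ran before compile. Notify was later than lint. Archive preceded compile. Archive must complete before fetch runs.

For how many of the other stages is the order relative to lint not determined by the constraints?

7

Forced after lint: notify.
That leaves archive, compile, deploy, fetch, link, scan, and test with no forced order relative to lint — 7.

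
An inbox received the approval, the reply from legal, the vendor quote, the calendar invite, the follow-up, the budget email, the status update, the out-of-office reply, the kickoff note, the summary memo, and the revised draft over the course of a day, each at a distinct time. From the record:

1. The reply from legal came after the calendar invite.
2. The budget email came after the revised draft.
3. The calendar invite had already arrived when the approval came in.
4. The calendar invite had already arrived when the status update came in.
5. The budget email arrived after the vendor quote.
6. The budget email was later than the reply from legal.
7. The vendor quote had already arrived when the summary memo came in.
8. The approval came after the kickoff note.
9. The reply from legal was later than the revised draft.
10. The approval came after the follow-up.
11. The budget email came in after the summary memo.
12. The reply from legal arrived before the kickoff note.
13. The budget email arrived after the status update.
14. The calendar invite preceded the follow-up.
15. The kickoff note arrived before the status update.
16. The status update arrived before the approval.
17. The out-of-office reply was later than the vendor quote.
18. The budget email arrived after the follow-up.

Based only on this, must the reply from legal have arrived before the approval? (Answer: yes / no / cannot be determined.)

Chain the constraints: the reply from legal → the kickoff note → the approval. Each link is directly stated, so the reply from legal comes before the approval.

yes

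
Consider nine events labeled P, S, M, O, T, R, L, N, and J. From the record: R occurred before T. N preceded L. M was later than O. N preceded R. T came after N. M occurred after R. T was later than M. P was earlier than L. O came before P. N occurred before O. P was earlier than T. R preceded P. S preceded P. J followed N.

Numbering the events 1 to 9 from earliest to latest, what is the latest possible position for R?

R must come before L, M, P, and T — 4 events forced after it.
Everything else can be placed before R in some valid order, so R can sit as late as position 9 − 4 = 5.

5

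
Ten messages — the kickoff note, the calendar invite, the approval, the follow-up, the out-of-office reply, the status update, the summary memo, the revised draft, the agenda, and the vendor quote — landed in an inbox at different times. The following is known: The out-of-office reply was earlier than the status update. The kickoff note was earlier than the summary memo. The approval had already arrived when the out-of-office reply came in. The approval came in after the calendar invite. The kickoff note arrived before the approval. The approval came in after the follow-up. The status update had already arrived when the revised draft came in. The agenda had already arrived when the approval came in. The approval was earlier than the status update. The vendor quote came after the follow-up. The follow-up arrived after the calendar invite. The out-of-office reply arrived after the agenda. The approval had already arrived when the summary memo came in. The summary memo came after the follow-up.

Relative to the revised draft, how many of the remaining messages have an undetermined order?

Forced before the revised draft: the agenda, the approval, the calendar invite, the follow-up, the kickoff note, the out-of-office reply, and the status update.
That leaves the summary memo and the vendor quote with no forced order relative to the revised draft — 2.

2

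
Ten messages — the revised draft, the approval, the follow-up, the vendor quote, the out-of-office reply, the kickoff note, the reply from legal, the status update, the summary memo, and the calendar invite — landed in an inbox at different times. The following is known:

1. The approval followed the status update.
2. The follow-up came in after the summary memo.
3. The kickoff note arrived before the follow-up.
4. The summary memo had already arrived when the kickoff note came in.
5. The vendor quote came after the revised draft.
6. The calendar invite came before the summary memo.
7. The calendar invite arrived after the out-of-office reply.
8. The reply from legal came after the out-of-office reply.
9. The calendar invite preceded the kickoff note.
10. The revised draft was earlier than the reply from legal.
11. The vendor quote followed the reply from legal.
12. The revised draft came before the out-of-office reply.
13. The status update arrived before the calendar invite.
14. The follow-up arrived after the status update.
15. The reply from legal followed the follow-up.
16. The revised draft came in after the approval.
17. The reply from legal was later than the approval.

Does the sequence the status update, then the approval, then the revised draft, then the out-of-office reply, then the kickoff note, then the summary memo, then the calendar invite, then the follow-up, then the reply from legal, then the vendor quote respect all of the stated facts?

The constraints require the calendar invite before the kickoff note, but in the proposed sequence the kickoff note appears ahead of the calendar invite. That one violation is enough.

no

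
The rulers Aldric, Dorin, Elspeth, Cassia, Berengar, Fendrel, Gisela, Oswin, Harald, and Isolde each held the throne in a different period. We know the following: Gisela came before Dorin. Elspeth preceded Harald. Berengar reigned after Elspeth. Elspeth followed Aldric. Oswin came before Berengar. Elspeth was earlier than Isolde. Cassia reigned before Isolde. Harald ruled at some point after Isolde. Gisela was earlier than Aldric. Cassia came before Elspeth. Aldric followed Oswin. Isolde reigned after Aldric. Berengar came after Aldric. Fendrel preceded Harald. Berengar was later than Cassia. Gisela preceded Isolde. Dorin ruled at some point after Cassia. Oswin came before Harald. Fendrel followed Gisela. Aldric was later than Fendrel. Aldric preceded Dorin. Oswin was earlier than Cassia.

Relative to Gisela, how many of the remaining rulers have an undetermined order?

2

Forced after Gisela: Aldric, Berengar, Dorin, Elspeth, Fendrel, Harald, and Isolde.
That leaves Cassia and Oswin with no forced order relative to Gisela — 2.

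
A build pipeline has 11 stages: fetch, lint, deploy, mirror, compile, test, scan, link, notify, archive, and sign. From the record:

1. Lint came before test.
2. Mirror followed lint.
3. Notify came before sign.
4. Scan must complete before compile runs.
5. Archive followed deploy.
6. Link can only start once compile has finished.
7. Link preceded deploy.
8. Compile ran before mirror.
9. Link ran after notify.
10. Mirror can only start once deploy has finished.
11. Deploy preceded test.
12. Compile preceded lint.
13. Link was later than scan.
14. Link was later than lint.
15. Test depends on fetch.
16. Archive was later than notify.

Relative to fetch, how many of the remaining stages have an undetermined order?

Forced after fetch: test.
That leaves archive, compile, deploy, link, lint, mirror, notify, scan, and sign with no forced order relative to fetch — 9.

9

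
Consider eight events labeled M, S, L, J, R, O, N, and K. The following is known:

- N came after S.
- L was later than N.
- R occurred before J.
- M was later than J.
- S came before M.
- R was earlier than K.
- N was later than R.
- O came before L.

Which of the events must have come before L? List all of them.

Directly stated before L: N and O.
R reaches L via R → N → L.
S reaches L via S → N → L.

N, O, R, S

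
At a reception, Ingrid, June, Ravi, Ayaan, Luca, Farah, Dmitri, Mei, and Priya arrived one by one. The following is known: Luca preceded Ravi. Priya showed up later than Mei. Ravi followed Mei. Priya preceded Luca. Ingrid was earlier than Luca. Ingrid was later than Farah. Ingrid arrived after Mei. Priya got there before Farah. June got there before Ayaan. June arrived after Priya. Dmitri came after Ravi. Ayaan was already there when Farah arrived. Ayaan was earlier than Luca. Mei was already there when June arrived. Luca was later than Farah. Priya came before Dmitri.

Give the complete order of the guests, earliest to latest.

The constraints fix every adjacent pair, so only one ordering works:
Mei → Priya → June → Ayaan → Farah → Ingrid → Luca → Ravi → Dmitri.

Mei, Priya, June, Ayaan, Farah, Ingrid, Luca, Ravi, Dmitri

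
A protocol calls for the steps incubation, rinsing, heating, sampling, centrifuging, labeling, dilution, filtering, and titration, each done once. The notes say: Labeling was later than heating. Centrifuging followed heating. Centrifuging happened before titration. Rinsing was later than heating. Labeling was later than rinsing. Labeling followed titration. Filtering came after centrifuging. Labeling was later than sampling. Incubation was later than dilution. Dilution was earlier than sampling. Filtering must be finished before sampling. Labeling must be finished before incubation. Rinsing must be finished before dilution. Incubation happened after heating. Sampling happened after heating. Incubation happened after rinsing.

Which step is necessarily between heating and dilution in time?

Tracing the constraints gives heating → rinsing → dilution, so rinsing sits after heating and before dilution.
No other step is forced both after heating and before dilution.

rinsing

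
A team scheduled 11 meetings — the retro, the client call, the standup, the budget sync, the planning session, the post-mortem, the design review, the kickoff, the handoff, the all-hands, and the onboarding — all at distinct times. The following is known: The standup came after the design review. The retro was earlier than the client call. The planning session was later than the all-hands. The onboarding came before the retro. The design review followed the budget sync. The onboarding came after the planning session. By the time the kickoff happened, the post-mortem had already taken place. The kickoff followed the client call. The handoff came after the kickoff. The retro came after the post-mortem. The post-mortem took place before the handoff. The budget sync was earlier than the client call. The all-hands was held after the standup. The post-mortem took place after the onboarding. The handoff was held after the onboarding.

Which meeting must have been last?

the handoff

Every other meeting has a chain of constraints placing it before the handoff, so the handoff is last.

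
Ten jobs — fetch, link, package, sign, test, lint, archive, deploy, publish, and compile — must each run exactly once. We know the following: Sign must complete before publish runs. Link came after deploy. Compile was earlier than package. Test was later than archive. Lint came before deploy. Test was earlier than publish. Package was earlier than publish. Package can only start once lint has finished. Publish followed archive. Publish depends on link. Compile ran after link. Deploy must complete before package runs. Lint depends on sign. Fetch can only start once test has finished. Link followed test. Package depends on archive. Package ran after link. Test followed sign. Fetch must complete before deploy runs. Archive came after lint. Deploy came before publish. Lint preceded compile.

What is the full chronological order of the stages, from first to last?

The constraints fix every adjacent pair, so only one ordering works:
sign → lint → archive → test → fetch → deploy → link → compile → package → publish.

sign, lint, archive, test, fetch, deploy, link, compile, package, publish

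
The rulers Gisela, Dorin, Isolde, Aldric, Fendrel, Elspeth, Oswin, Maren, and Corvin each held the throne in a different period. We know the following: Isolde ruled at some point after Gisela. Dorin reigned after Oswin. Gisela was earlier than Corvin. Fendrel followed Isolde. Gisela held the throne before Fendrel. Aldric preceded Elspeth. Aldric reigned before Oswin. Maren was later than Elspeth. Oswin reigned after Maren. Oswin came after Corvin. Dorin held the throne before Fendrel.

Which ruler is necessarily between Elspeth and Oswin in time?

Maren

Tracing the constraints gives Elspeth → Maren → Oswin, so Maren sits after Elspeth and before Oswin.
No other ruler is forced both after Elspeth and before Oswin.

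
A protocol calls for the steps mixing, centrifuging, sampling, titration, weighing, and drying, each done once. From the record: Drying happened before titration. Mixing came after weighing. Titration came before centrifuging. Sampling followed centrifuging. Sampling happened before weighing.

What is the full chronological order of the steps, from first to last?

drying, titration, centrifuging, sampling, weighing, mixing

The constraints fix every adjacent pair, so only one ordering works:
drying → titration → centrifuging → sampling → weighing → mixing.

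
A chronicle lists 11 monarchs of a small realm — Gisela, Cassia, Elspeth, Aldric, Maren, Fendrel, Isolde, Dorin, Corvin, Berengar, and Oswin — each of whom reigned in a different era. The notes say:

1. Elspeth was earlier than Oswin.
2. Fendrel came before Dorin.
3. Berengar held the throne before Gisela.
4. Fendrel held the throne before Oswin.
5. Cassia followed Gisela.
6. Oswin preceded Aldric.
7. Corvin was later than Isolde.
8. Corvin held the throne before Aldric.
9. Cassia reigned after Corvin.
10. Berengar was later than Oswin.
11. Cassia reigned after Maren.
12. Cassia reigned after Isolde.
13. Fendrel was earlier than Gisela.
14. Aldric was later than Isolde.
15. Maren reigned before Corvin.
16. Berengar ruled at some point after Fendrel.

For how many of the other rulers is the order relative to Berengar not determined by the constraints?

5

Forced before Berengar: Elspeth, Fendrel, and Oswin; forced after Berengar: Cassia and Gisela.
That leaves Aldric, Corvin, Dorin, Isolde, and Maren with no forced order relative to Berengar — 5.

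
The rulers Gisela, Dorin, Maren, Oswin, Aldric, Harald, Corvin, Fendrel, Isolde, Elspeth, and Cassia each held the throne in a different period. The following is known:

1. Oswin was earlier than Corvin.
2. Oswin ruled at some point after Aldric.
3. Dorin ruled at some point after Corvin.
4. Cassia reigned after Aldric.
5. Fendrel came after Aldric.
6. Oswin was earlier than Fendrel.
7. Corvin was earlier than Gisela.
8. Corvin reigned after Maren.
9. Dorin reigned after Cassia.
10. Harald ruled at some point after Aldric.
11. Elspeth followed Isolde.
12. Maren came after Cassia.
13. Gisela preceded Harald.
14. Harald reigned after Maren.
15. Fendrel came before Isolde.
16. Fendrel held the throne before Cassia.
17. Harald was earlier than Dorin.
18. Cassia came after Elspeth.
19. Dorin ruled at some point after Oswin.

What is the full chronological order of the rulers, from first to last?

Aldric, Oswin, Fendrel, Isolde, Elspeth, Cassia, Maren, Corvin, Gisela, Harald, Dorin

The constraints fix every adjacent pair, so only one ordering works:
Aldric → Oswin → Fendrel → Isolde → Elspeth → Cassia → Maren → Corvin → Gisela → Harald → Dorin.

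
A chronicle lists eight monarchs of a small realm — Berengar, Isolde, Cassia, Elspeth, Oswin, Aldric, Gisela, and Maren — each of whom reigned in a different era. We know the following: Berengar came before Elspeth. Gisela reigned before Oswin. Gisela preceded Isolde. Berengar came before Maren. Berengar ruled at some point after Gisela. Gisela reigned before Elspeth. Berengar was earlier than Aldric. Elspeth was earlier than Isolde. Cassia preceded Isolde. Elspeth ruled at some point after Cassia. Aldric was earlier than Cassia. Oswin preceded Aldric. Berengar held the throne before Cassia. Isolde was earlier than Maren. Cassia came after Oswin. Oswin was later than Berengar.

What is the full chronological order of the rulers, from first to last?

Gisela, Berengar, Oswin, Aldric, Cassia, Elspeth, Isolde, Maren

The constraints fix every adjacent pair, so only one ordering works:
Gisela → Berengar → Oswin → Aldric → Cassia → Elspeth → Isolde → Maren.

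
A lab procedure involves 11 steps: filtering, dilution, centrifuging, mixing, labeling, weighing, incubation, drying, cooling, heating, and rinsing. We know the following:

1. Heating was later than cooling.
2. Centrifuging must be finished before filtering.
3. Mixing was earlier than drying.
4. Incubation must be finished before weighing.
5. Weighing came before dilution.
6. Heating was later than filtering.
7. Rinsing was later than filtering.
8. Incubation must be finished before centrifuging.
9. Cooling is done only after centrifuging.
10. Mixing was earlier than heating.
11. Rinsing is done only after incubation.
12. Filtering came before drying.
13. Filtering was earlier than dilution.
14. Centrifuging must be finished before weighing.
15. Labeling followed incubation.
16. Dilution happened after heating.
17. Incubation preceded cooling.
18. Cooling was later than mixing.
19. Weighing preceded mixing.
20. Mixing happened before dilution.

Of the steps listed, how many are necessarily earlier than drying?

5

Directly stated before drying: filtering and mixing.
Centrifuging reaches drying via centrifuging → filtering → drying.
Incubation reaches drying via incubation → weighing → mixing → drying.
Weighing reaches drying via weighing → mixing → drying.
That's centrifuging, filtering, incubation, mixing, and weighing — 5 in all.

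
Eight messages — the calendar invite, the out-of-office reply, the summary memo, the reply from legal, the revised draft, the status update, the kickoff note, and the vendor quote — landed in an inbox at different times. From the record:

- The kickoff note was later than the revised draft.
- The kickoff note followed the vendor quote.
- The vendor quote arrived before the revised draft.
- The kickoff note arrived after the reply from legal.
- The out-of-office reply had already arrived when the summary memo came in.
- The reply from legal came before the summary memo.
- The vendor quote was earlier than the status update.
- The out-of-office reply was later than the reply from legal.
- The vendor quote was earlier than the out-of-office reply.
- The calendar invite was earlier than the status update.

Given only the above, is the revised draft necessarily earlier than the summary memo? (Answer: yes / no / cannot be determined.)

No chain of stated constraints runs from the revised draft to the summary memo, and none runs from the summary memo to the revised draft either.
So the relative order of the revised draft and the summary memo is not fixed by the given facts.

cannot be determined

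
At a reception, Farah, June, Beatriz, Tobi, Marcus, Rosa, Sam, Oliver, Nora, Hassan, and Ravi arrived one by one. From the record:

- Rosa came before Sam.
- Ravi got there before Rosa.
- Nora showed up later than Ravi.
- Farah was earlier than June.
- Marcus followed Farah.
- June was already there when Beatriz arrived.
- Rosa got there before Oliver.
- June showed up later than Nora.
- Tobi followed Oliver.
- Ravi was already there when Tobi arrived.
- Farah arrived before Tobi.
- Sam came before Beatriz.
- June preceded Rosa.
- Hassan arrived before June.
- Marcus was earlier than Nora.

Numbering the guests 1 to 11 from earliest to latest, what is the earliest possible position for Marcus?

Farah must come before Marcus — 1 forced predecessor.
Nothing else is forced ahead of Marcus, so their earliest slot is position 1 + 1 = 2.

2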